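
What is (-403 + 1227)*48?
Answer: 39552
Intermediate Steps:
(-403 + 1227)*48 = 824*48 = 39552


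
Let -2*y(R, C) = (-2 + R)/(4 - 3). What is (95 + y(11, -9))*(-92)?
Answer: -8326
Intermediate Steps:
y(R, C) = 1 - R/2 (y(R, C) = -(-2 + R)/(2*(4 - 3)) = -(-2 + R)/(2*1) = -(-2 + R)/2 = 1 - R/2)
(95 + y(11, -9))*(-92) = (95 + (1 - ½*11))*(-92) = (95 + (1 - 11/2))*(-92) = (95 - 9/2)*(-92) = (181/2)*(-92) = -8326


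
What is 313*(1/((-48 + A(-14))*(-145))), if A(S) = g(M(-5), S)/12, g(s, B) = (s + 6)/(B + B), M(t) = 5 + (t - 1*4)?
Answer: 52584/1169425 ≈ 0.044966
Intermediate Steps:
M(t) = 1 + t (M(t) = 5 + (t - 4) = 5 + (-4 + t) = 1 + t)
g(s, B) = (6 + s)/(2*B) (g(s, B) = (6 + s)/((2*B)) = (6 + s)*(1/(2*B)) = (6 + s)/(2*B))
A(S) = 1/(12*S) (A(S) = ((6 + (1 - 5))/(2*S))/12 = ((6 - 4)/(2*S))*(1/12) = ((1/2)*2/S)*(1/12) = (1/12)/S = 1/(12*S))
313*(1/((-48 + A(-14))*(-145))) = 313*(1/(-48 + (1/12)/(-14)*(-145))) = 313*(-1/145/(-48 + (1/12)*(-1/14))) = 313*(-1/145/(-48 - 1/168)) = 313*(-1/145/(-8065/168)) = 313*(-168/8065*(-1/145)) = 313*(168/1169425) = 52584/1169425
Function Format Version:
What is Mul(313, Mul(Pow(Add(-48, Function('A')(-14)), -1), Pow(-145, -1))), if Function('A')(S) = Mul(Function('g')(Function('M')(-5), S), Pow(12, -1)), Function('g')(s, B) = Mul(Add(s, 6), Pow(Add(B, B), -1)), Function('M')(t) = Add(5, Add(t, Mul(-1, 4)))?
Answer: Rational(52584, 1169425) ≈ 0.044966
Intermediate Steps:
Function('M')(t) = Add(1, t) (Function('M')(t) = Add(5, Add(t, -4)) = Add(5, Add(-4, t)) = Add(1, t))
Function('g')(s, B) = Mul(Rational(1, 2), Pow(B, -1), Add(6, s)) (Function('g')(s, B) = Mul(Add(6, s), Pow(Mul(2, B), -1)) = Mul(Add(6, s), Mul(Rational(1, 2), Pow(B, -1))) = Mul(Rational(1, 2), Pow(B, -1), Add(6, s)))
Function('A')(S) = Mul(Rational(1, 12), Pow(S, -1)) (Function('A')(S) = Mul(Mul(Rational(1, 2), Pow(S, -1), Add(6, Add(1, -5))), Pow(12, -1)) = Mul(Mul(Rational(1, 2), Pow(S, -1), Add(6, -4)), Rational(1, 12)) = Mul(Mul(Rational(1, 2), Pow(S, -1), 2), Rational(1, 12)) = Mul(Pow(S, -1), Rational(1, 12)) = Mul(Rational(1, 12), Pow(S, -1)))
Mul(313, Mul(Pow(Add(-48, Function('A')(-14)), -1), Pow(-145, -1))) = Mul(313, Mul(Pow(Add(-48, Mul(Rational(1, 12), Pow(-14, -1))), -1), Pow(-145, -1))) = Mul(313, Mul(Pow(Add(-48, Mul(Rational(1, 12), Rational(-1, 14))), -1), Rational(-1, 145))) = Mul(313, Mul(Pow(Add(-48, Rational(-1, 168)), -1), Rational(-1, 145))) = Mul(313, Mul(Pow(Rational(-8065, 168), -1), Rational(-1, 145))) = Mul(313, Mul(Rational(-168, 8065), Rational(-1, 145))) = Mul(313, Rational(168, 1169425)) = Rational(52584, 1169425)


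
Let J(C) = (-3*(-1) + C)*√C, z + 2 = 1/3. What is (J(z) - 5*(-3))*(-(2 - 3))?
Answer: 15 + 4*I*√15/9 ≈ 15.0 + 1.7213*I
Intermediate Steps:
z = -5/3 (z = -2 + 1/3 = -2 + ⅓ = -5/3 ≈ -1.6667)
J(C) = √C*(3 + C) (J(C) = (3 + C)*√C = √C*(3 + C))
(J(z) - 5*(-3))*(-(2 - 3)) = (√(-5/3)*(3 - 5/3) - 5*(-3))*(-(2 - 3)) = ((I*√15/3)*(4/3) + 15)*(-1*(-1)) = (4*I*√15/9 + 15)*1 = (15 + 4*I*√15/9)*1 = 15 + 4*I*√15/9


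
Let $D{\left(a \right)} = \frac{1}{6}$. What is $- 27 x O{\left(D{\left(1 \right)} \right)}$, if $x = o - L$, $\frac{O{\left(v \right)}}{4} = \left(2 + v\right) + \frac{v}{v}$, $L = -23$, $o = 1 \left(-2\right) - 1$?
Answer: $-6840$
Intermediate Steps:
$o = -3$ ($o = -2 - 1 = -3$)
$D{\left(a \right)} = \frac{1}{6}$
$O{\left(v \right)} = 12 + 4 v$ ($O{\left(v \right)} = 4 \left(\left(2 + v\right) + \frac{v}{v}\right) = 4 \left(\left(2 + v\right) + 1\right) = 4 \left(3 + v\right) = 12 + 4 v$)
$x = 20$ ($x = -3 - -23 = -3 + 23 = 20$)
$- 27 x O{\left(D{\left(1 \right)} \right)} = \left(-27\right) 20 \left(12 + 4 \cdot \frac{1}{6}\right) = - 540 \left(12 + \frac{2}{3}\right) = \left(-540\right) \frac{38}{3} = -6840$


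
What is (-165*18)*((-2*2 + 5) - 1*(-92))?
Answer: -276210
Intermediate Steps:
(-165*18)*((-2*2 + 5) - 1*(-92)) = -2970*((-4 + 5) + 92) = -2970*(1 + 92) = -2970*93 = -276210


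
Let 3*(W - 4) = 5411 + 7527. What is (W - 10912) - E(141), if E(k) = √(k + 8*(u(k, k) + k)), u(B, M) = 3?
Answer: -19786/3 - √1293 ≈ -6631.3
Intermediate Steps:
W = 12950/3 (W = 4 + (5411 + 7527)/3 = 4 + (⅓)*12938 = 4 + 12938/3 = 12950/3 ≈ 4316.7)
E(k) = √(24 + 9*k) (E(k) = √(k + 8*(3 + k)) = √(k + (24 + 8*k)) = √(24 + 9*k))
(W - 10912) - E(141) = (12950/3 - 10912) - √(24 + 9*141) = -19786/3 - √(24 + 1269) = -19786/3 - √1293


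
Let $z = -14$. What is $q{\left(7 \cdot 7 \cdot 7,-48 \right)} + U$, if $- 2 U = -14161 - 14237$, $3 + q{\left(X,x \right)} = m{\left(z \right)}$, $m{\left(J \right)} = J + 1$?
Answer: $14183$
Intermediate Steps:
$m{\left(J \right)} = 1 + J$
$q{\left(X,x \right)} = -16$ ($q{\left(X,x \right)} = -3 + \left(1 - 14\right) = -3 - 13 = -16$)
$U = 14199$ ($U = - \frac{-14161 - 14237}{2} = \left(- \frac{1}{2}\right) \left(-28398\right) = 14199$)
$q{\left(7 \cdot 7 \cdot 7,-48 \right)} + U = -16 + 14199 = 14183$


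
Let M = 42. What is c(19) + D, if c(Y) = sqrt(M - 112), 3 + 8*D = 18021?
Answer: 9009/4 + I*sqrt(70) ≈ 2252.3 + 8.3666*I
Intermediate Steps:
D = 9009/4 (D = -3/8 + (1/8)*18021 = -3/8 + 18021/8 = 9009/4 ≈ 2252.3)
c(Y) = I*sqrt(70) (c(Y) = sqrt(42 - 112) = sqrt(-70) = I*sqrt(70))
c(19) + D = I*sqrt(70) + 9009/4 = 9009/4 + I*sqrt(70)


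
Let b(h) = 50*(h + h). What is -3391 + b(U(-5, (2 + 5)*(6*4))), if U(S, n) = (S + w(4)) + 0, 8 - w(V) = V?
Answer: -3491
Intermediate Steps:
w(V) = 8 - V
U(S, n) = 4 + S (U(S, n) = (S + (8 - 1*4)) + 0 = (S + (8 - 4)) + 0 = (S + 4) + 0 = (4 + S) + 0 = 4 + S)
b(h) = 100*h (b(h) = 50*(2*h) = 100*h)
-3391 + b(U(-5, (2 + 5)*(6*4))) = -3391 + 100*(4 - 5) = -3391 + 100*(-1) = -3391 - 100 = -3491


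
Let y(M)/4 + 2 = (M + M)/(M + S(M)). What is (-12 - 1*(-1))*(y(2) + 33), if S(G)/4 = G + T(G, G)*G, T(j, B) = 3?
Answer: -4763/17 ≈ -280.18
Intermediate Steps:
S(G) = 16*G (S(G) = 4*(G + 3*G) = 4*(4*G) = 16*G)
y(M) = -128/17 (y(M) = -8 + 4*((M + M)/(M + 16*M)) = -8 + 4*((2*M)/((17*M))) = -8 + 4*((2*M)*(1/(17*M))) = -8 + 4*(2/17) = -8 + 8/17 = -128/17)
(-12 - 1*(-1))*(y(2) + 33) = (-12 - 1*(-1))*(-128/17 + 33) = (-12 + 1)*(433/17) = -11*433/17 = -4763/17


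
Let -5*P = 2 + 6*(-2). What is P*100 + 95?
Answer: 295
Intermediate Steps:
P = 2 (P = -(2 + 6*(-2))/5 = -(2 - 12)/5 = -⅕*(-10) = 2)
P*100 + 95 = 2*100 + 95 = 200 + 95 = 295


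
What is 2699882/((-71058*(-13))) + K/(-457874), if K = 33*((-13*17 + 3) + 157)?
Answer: 619032643835/211481469498 ≈ 2.9271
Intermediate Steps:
K = -2013 (K = 33*((-221 + 3) + 157) = 33*(-218 + 157) = 33*(-61) = -2013)
2699882/((-71058*(-13))) + K/(-457874) = 2699882/((-71058*(-13))) - 2013/(-457874) = 2699882/923754 - 2013*(-1/457874) = 2699882*(1/923754) + 2013/457874 = 1349941/461877 + 2013/457874 = 619032643835/211481469498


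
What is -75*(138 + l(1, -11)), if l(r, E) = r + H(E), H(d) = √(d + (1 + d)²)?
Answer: -10425 - 75*√89 ≈ -11133.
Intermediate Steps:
l(r, E) = r + √(E + (1 + E)²)
-75*(138 + l(1, -11)) = -75*(138 + (1 + √(-11 + (1 - 11)²))) = -75*(138 + (1 + √(-11 + (-10)²))) = -75*(138 + (1 + √(-11 + 100))) = -75*(138 + (1 + √89)) = -75*(139 + √89) = -10425 - 75*√89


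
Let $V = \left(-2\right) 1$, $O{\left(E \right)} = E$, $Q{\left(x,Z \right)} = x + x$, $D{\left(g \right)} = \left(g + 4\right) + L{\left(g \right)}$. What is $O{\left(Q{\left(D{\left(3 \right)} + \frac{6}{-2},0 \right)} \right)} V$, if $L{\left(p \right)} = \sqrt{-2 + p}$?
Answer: $-20$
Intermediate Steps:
$D{\left(g \right)} = 4 + g + \sqrt{-2 + g}$ ($D{\left(g \right)} = \left(g + 4\right) + \sqrt{-2 + g} = \left(4 + g\right) + \sqrt{-2 + g} = 4 + g + \sqrt{-2 + g}$)
$Q{\left(x,Z \right)} = 2 x$
$V = -2$
$O{\left(Q{\left(D{\left(3 \right)} + \frac{6}{-2},0 \right)} \right)} V = 2 \left(\left(4 + 3 + \sqrt{-2 + 3}\right) + \frac{6}{-2}\right) \left(-2\right) = 2 \left(\left(4 + 3 + \sqrt{1}\right) + 6 \left(- \frac{1}{2}\right)\right) \left(-2\right) = 2 \left(\left(4 + 3 + 1\right) - 3\right) \left(-2\right) = 2 \left(8 - 3\right) \left(-2\right) = 2 \cdot 5 \left(-2\right) = 10 \left(-2\right) = -20$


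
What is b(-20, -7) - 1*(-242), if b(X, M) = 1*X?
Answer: 222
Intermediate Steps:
b(X, M) = X
b(-20, -7) - 1*(-242) = -20 - 1*(-242) = -20 + 242 = 222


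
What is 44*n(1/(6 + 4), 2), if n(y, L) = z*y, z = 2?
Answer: 44/5 ≈ 8.8000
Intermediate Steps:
n(y, L) = 2*y
44*n(1/(6 + 4), 2) = 44*(2/(6 + 4)) = 44*(2/10) = 44*(2*(⅒)) = 44*(⅕) = 44/5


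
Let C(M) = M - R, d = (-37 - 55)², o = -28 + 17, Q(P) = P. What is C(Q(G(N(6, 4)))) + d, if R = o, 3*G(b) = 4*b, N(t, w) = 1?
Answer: 25429/3 ≈ 8476.3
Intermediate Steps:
G(b) = 4*b/3 (G(b) = (4*b)/3 = 4*b/3)
o = -11
R = -11
d = 8464 (d = (-92)² = 8464)
C(M) = 11 + M (C(M) = M - 1*(-11) = M + 11 = 11 + M)
C(Q(G(N(6, 4)))) + d = (11 + (4/3)*1) + 8464 = (11 + 4/3) + 8464 = 37/3 + 8464 = 25429/3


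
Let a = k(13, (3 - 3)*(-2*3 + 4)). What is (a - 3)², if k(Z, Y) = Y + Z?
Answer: 100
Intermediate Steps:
a = 13 (a = (3 - 3)*(-2*3 + 4) + 13 = 0*(-6 + 4) + 13 = 0*(-2) + 13 = 0 + 13 = 13)
(a - 3)² = (13 - 3)² = 10² = 100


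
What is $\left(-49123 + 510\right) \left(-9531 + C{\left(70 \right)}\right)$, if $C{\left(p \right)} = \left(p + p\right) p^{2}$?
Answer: $-32885187497$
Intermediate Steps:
$C{\left(p \right)} = 2 p^{3}$ ($C{\left(p \right)} = 2 p p^{2} = 2 p^{3}$)
$\left(-49123 + 510\right) \left(-9531 + C{\left(70 \right)}\right) = \left(-49123 + 510\right) \left(-9531 + 2 \cdot 70^{3}\right) = - 48613 \left(-9531 + 2 \cdot 343000\right) = - 48613 \left(-9531 + 686000\right) = \left(-48613\right) 676469 = -32885187497$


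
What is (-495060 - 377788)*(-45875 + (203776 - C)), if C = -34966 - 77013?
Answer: -235564218240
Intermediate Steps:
C = -111979
(-495060 - 377788)*(-45875 + (203776 - C)) = (-495060 - 377788)*(-45875 + (203776 - 1*(-111979))) = -872848*(-45875 + (203776 + 111979)) = -872848*(-45875 + 315755) = -872848*269880 = -235564218240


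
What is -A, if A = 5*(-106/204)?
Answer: 265/102 ≈ 2.5980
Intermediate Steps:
A = -265/102 (A = 5*(-106*1/204) = 5*(-53/102) = -265/102 ≈ -2.5980)
-A = -1*(-265/102) = 265/102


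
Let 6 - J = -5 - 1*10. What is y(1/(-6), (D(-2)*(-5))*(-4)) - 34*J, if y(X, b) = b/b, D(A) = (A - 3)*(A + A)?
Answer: -713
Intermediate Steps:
D(A) = 2*A*(-3 + A) (D(A) = (-3 + A)*(2*A) = 2*A*(-3 + A))
y(X, b) = 1
J = 21 (J = 6 - (-5 - 1*10) = 6 - (-5 - 10) = 6 - 1*(-15) = 6 + 15 = 21)
y(1/(-6), (D(-2)*(-5))*(-4)) - 34*J = 1 - 34*21 = 1 - 714 = -713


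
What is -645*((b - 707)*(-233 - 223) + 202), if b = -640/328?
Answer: -8554527930/41 ≈ -2.0865e+8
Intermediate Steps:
b = -80/41 (b = -640*1/328 = -80/41 ≈ -1.9512)
-645*((b - 707)*(-233 - 223) + 202) = -645*((-80/41 - 707)*(-233 - 223) + 202) = -645*(-29067/41*(-456) + 202) = -645*(13254552/41 + 202) = -645*13262834/41 = -8554527930/41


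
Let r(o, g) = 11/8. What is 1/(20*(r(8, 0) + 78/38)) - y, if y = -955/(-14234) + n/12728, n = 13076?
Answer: -31852024009/29496797935 ≈ -1.0798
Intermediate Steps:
y = 12392439/11323147 (y = -955/(-14234) + 13076/12728 = -955*(-1/14234) + 13076*(1/12728) = 955/14234 + 3269/3182 = 12392439/11323147 ≈ 1.0944)
r(o, g) = 11/8 (r(o, g) = 11*(1/8) = 11/8)
1/(20*(r(8, 0) + 78/38)) - y = 1/(20*(11/8 + 78/38)) - 1*12392439/11323147 = 1/(20*(11/8 + 78*(1/38))) - 12392439/11323147 = 1/(20*(11/8 + 39/19)) - 12392439/11323147 = 1/(20*(521/152)) - 12392439/11323147 = 1/(2605/38) - 12392439/11323147 = 38/2605 - 12392439/11323147 = -31852024009/29496797935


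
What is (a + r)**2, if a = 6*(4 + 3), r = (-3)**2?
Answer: 2601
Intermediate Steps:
r = 9
a = 42 (a = 6*7 = 42)
(a + r)**2 = (42 + 9)**2 = 51**2 = 2601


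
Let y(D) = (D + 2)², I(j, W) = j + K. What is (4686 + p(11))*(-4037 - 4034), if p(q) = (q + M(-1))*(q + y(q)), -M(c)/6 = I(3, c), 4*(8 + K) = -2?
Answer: -101743026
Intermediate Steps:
K = -17/2 (K = -8 + (¼)*(-2) = -8 - ½ = -17/2 ≈ -8.5000)
I(j, W) = -17/2 + j (I(j, W) = j - 17/2 = -17/2 + j)
M(c) = 33 (M(c) = -6*(-17/2 + 3) = -6*(-11/2) = 33)
y(D) = (2 + D)²
p(q) = (33 + q)*(q + (2 + q)²) (p(q) = (q + 33)*(q + (2 + q)²) = (33 + q)*(q + (2 + q)²))
(4686 + p(11))*(-4037 - 4034) = (4686 + (132 + 11³ + 38*11² + 169*11))*(-4037 - 4034) = (4686 + (132 + 1331 + 38*121 + 1859))*(-8071) = (4686 + (132 + 1331 + 4598 + 1859))*(-8071) = (4686 + 7920)*(-8071) = 12606*(-8071) = -101743026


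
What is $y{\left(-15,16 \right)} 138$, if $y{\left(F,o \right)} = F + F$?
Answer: $-4140$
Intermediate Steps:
$y{\left(F,o \right)} = 2 F$
$y{\left(-15,16 \right)} 138 = 2 \left(-15\right) 138 = \left(-30\right) 138 = -4140$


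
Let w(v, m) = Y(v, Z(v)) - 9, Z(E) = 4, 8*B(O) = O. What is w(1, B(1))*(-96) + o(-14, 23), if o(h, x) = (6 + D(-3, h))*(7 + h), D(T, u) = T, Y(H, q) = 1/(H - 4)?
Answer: 875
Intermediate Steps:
B(O) = O/8
Y(H, q) = 1/(-4 + H)
o(h, x) = 21 + 3*h (o(h, x) = (6 - 3)*(7 + h) = 3*(7 + h) = 21 + 3*h)
w(v, m) = -9 + 1/(-4 + v) (w(v, m) = 1/(-4 + v) - 9 = -9 + 1/(-4 + v))
w(1, B(1))*(-96) + o(-14, 23) = ((37 - 9*1)/(-4 + 1))*(-96) + (21 + 3*(-14)) = ((37 - 9)/(-3))*(-96) + (21 - 42) = -⅓*28*(-96) - 21 = -28/3*(-96) - 21 = 896 - 21 = 875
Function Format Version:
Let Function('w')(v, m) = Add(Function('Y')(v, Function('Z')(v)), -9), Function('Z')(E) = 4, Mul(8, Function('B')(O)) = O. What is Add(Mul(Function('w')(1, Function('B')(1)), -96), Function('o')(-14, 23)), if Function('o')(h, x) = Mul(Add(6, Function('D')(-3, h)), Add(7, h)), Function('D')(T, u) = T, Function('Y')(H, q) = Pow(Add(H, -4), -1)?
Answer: 875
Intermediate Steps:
Function('B')(O) = Mul(Rational(1, 8), O)
Function('Y')(H, q) = Pow(Add(-4, H), -1)
Function('o')(h, x) = Add(21, Mul(3, h)) (Function('o')(h, x) = Mul(Add(6, -3), Add(7, h)) = Mul(3, Add(7, h)) = Add(21, Mul(3, h)))
Function('w')(v, m) = Add(-9, Pow(Add(-4, v), -1)) (Function('w')(v, m) = Add(Pow(Add(-4, v), -1), -9) = Add(-9, Pow(Add(-4, v), -1)))
Add(Mul(Function('w')(1, Function('B')(1)), -96), Function('o')(-14, 23)) = Add(Mul(Mul(Pow(Add(-4, 1), -1), Add(37, Mul(-9, 1))), -96), Add(21, Mul(3, -14))) = Add(Mul(Mul(Pow(-3, -1), Add(37, -9)), -96), Add(21, -42)) = Add(Mul(Mul(Rational(-1, 3), 28), -96), -21) = Add(Mul(Rational(-28, 3), -96), -21) = Add(896, -21) = 875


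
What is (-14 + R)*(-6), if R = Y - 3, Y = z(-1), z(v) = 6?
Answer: 66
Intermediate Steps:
Y = 6
R = 3 (R = 6 - 3 = 3)
(-14 + R)*(-6) = (-14 + 3)*(-6) = -11*(-6) = 66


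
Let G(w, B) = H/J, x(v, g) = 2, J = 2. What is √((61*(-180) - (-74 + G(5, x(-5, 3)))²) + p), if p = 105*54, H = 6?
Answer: I*√10351 ≈ 101.74*I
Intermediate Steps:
G(w, B) = 3 (G(w, B) = 6/2 = 6*(½) = 3)
p = 5670
√((61*(-180) - (-74 + G(5, x(-5, 3)))²) + p) = √((61*(-180) - (-74 + 3)²) + 5670) = √((-10980 - 1*(-71)²) + 5670) = √((-10980 - 1*5041) + 5670) = √((-10980 - 5041) + 5670) = √(-16021 + 5670) = √(-10351) = I*√10351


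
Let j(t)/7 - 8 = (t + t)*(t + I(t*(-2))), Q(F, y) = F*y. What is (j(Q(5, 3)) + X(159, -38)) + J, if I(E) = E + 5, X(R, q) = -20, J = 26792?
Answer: 24728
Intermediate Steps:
I(E) = 5 + E
j(t) = 56 + 14*t*(5 - t) (j(t) = 56 + 7*((t + t)*(t + (5 + t*(-2)))) = 56 + 7*((2*t)*(t + (5 - 2*t))) = 56 + 7*((2*t)*(5 - t)) = 56 + 7*(2*t*(5 - t)) = 56 + 14*t*(5 - t))
(j(Q(5, 3)) + X(159, -38)) + J = ((56 - 14*(5*3)² + 70*(5*3)) - 20) + 26792 = ((56 - 14*15² + 70*15) - 20) + 26792 = ((56 - 14*225 + 1050) - 20) + 26792 = ((56 - 3150 + 1050) - 20) + 26792 = (-2044 - 20) + 26792 = -2064 + 26792 = 24728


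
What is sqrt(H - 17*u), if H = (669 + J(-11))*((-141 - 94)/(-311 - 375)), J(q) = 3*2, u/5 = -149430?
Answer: 5*sqrt(4879516278)/98 ≈ 3564.0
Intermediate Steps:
u = -747150 (u = 5*(-149430) = -747150)
J(q) = 6
H = 158625/686 (H = (669 + 6)*((-141 - 94)/(-311 - 375)) = 675*(-235/(-686)) = 675*(-235*(-1/686)) = 675*(235/686) = 158625/686 ≈ 231.23)
sqrt(H - 17*u) = sqrt(158625/686 - 17*(-747150)) = sqrt(158625/686 + 12701550) = sqrt(8713421925/686) = 5*sqrt(4879516278)/98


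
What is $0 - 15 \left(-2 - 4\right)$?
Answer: $90$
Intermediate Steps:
$0 - 15 \left(-2 - 4\right) = 0 - -90 = 0 + 90 = 90$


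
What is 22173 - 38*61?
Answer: 19855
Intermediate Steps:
22173 - 38*61 = 22173 - 2318 = 19855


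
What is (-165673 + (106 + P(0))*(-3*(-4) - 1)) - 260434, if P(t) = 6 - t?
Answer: -424875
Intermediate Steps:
(-165673 + (106 + P(0))*(-3*(-4) - 1)) - 260434 = (-165673 + (106 + (6 - 1*0))*(-3*(-4) - 1)) - 260434 = (-165673 + (106 + (6 + 0))*(12 - 1)) - 260434 = (-165673 + (106 + 6)*11) - 260434 = (-165673 + 112*11) - 260434 = (-165673 + 1232) - 260434 = -164441 - 260434 = -424875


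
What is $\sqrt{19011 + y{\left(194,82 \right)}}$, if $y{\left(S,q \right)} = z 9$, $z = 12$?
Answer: $\sqrt{19119} \approx 138.27$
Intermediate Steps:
$y{\left(S,q \right)} = 108$ ($y{\left(S,q \right)} = 12 \cdot 9 = 108$)
$\sqrt{19011 + y{\left(194,82 \right)}} = \sqrt{19011 + 108} = \sqrt{19119}$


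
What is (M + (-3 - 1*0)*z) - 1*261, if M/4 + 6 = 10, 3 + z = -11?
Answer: -203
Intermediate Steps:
z = -14 (z = -3 - 11 = -14)
M = 16 (M = -24 + 4*10 = -24 + 40 = 16)
(M + (-3 - 1*0)*z) - 1*261 = (16 + (-3 - 1*0)*(-14)) - 1*261 = (16 + (-3 + 0)*(-14)) - 261 = (16 - 3*(-14)) - 261 = (16 + 42) - 261 = 58 - 261 = -203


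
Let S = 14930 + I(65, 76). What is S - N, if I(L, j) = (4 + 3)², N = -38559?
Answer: 53538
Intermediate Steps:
I(L, j) = 49 (I(L, j) = 7² = 49)
S = 14979 (S = 14930 + 49 = 14979)
S - N = 14979 - 1*(-38559) = 14979 + 38559 = 53538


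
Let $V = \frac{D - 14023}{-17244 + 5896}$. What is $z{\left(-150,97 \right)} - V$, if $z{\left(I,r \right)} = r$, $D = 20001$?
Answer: $\frac{553367}{5674} \approx 97.527$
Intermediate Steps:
$V = - \frac{2989}{5674}$ ($V = \frac{20001 - 14023}{-17244 + 5896} = \frac{5978}{-11348} = 5978 \left(- \frac{1}{11348}\right) = - \frac{2989}{5674} \approx -0.52679$)
$z{\left(-150,97 \right)} - V = 97 - - \frac{2989}{5674} = 97 + \frac{2989}{5674} = \frac{553367}{5674}$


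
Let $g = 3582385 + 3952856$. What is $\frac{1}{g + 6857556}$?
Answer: $\frac{1}{14392797} \approx 6.9479 \cdot 10^{-8}$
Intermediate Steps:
$g = 7535241$
$\frac{1}{g + 6857556} = \frac{1}{7535241 + 6857556} = \frac{1}{14392797}$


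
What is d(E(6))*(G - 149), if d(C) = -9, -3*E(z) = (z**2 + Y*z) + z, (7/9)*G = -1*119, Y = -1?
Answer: 2718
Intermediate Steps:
G = -153 (G = 9*(-1*119)/7 = (9/7)*(-119) = -153)
E(z) = -z**2/3 (E(z) = -((z**2 - z) + z)/3 = -z**2/3)
d(E(6))*(G - 149) = -9*(-153 - 149) = -9*(-302) = 2718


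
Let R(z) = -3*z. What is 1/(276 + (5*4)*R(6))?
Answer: -1/84 ≈ -0.011905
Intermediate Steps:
1/(276 + (5*4)*R(6)) = 1/(276 + (5*4)*(-3*6)) = 1/(276 + 20*(-18)) = 1/(276 - 360) = 1/(-84) = -1/84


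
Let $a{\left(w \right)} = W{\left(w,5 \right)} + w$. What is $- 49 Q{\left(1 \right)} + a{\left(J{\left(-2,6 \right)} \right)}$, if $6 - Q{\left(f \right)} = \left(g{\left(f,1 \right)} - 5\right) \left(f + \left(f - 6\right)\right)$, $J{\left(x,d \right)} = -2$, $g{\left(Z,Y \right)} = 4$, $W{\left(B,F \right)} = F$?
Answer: $-95$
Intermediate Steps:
$Q{\left(f \right)} = 2 f$ ($Q{\left(f \right)} = 6 - \left(4 - 5\right) \left(f + \left(f - 6\right)\right) = 6 - - (f + \left(f - 6\right)) = 6 - - (f + \left(-6 + f\right)) = 6 - - (-6 + 2 f) = 6 - \left(6 - 2 f\right) = 6 + \left(-6 + 2 f\right) = 2 f$)
$a{\left(w \right)} = 5 + w$
$- 49 Q{\left(1 \right)} + a{\left(J{\left(-2,6 \right)} \right)} = - 49 \cdot 2 \cdot 1 + \left(5 - 2\right) = \left(-49\right) 2 + 3 = -98 + 3 = -95$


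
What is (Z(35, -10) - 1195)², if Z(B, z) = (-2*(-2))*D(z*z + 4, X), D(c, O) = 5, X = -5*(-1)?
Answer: 1380625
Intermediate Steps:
X = 5
Z(B, z) = 20 (Z(B, z) = -2*(-2)*5 = 4*5 = 20)
(Z(35, -10) - 1195)² = (20 - 1195)² = (-1175)² = 1380625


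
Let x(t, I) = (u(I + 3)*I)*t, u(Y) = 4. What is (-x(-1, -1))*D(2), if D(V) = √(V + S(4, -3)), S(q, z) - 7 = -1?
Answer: -8*√2 ≈ -11.314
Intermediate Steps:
S(q, z) = 6 (S(q, z) = 7 - 1 = 6)
D(V) = √(6 + V) (D(V) = √(V + 6) = √(6 + V))
x(t, I) = 4*I*t (x(t, I) = (4*I)*t = 4*I*t)
(-x(-1, -1))*D(2) = (-4*(-1)*(-1))*√(6 + 2) = (-1*4)*√8 = -8*√2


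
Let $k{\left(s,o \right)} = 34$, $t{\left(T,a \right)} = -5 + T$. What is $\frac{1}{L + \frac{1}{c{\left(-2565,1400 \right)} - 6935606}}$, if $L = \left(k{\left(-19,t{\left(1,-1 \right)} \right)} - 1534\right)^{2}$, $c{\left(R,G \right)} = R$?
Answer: $\frac{6938171}{15610884749999} \approx 4.4444 \cdot 10^{-7}$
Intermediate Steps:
$L = 2250000$ ($L = \left(34 - 1534\right)^{2} = \left(-1500\right)^{2} = 2250000$)
$\frac{1}{L + \frac{1}{c{\left(-2565,1400 \right)} - 6935606}} = \frac{1}{2250000 + \frac{1}{-2565 - 6935606}} = \frac{1}{2250000 + \frac{1}{-6938171}} = \frac{1}{2250000 - \frac{1}{6938171}} = \frac{1}{\frac{15610884749999}{6938171}} = \frac{6938171}{15610884749999}$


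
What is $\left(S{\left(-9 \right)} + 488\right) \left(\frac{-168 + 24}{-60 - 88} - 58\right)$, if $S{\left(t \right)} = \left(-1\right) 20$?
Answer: $- \frac{987480}{37} \approx -26689.0$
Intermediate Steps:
$S{\left(t \right)} = -20$
$\left(S{\left(-9 \right)} + 488\right) \left(\frac{-168 + 24}{-60 - 88} - 58\right) = \left(-20 + 488\right) \left(\frac{-168 + 24}{-60 - 88} - 58\right) = 468 \left(- \frac{144}{-148} - 58\right) = 468 \left(\left(-144\right) \left(- \frac{1}{148}\right) - 58\right) = 468 \left(\frac{36}{37} - 58\right) = 468 \left(- \frac{2110}{37}\right) = - \frac{987480}{37}$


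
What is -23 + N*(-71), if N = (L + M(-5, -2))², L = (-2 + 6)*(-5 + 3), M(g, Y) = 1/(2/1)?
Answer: -16067/4 ≈ -4016.8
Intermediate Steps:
M(g, Y) = ½ (M(g, Y) = 1/(2*1) = 1/2 = ½)
L = -8 (L = 4*(-2) = -8)
N = 225/4 (N = (-8 + ½)² = (-15/2)² = 225/4 ≈ 56.250)
-23 + N*(-71) = -23 + (225/4)*(-71) = -23 - 15975/4 = -16067/4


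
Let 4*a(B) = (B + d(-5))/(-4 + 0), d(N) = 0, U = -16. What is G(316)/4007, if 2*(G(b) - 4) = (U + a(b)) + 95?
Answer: 269/32056 ≈ 0.0083916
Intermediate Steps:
a(B) = -B/16 (a(B) = ((B + 0)/(-4 + 0))/4 = (B/(-4))/4 = (B*(-¼))/4 = (-B/4)/4 = -B/16)
G(b) = 87/2 - b/32 (G(b) = 4 + ((-16 - b/16) + 95)/2 = 4 + (79 - b/16)/2 = 4 + (79/2 - b/32) = 87/2 - b/32)
G(316)/4007 = (87/2 - 1/32*316)/4007 = (87/2 - 79/8)*(1/4007) = (269/8)*(1/4007) = 269/32056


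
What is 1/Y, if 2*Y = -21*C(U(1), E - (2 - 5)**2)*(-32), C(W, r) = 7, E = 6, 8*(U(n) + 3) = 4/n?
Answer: 1/2352 ≈ 0.00042517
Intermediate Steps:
U(n) = -3 + 1/(2*n) (U(n) = -3 + (4/n)/8 = -3 + 1/(2*n))
Y = 2352 (Y = (-21*7*(-32))/2 = (-147*(-32))/2 = (1/2)*4704 = 2352)
1/Y = 1/2352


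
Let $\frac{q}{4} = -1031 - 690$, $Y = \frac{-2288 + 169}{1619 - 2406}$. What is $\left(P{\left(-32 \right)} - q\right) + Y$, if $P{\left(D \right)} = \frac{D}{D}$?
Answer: $\frac{5420614}{787} \approx 6887.7$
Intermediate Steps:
$P{\left(D \right)} = 1$
$Y = \frac{2119}{787}$ ($Y = - \frac{2119}{-787} = \left(-2119\right) \left(- \frac{1}{787}\right) = \frac{2119}{787} \approx 2.6925$)
$q = -6884$ ($q = 4 \left(-1031 - 690\right) = 4 \left(-1721\right) = -6884$)
$\left(P{\left(-32 \right)} - q\right) + Y = \left(1 - -6884\right) + \frac{2119}{787} = \left(1 + 6884\right) + \frac{2119}{787} = 6885 + \frac{2119}{787} = \frac{5420614}{787}$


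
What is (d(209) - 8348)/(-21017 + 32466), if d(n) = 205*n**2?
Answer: 8946257/11449 ≈ 781.40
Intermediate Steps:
(d(209) - 8348)/(-21017 + 32466) = (205*209**2 - 8348)/(-21017 + 32466) = (205*43681 - 8348)/11449 = (8954605 - 8348)*(1/11449) = 8946257*(1/11449) = 8946257/11449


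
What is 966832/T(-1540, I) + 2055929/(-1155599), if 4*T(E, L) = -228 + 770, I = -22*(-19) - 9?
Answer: 2233983027977/313167329 ≈ 7133.5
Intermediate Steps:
I = 409 (I = 418 - 9 = 409)
T(E, L) = 271/2 (T(E, L) = (-228 + 770)/4 = (¼)*542 = 271/2)
966832/T(-1540, I) + 2055929/(-1155599) = 966832/(271/2) + 2055929/(-1155599) = 966832*(2/271) + 2055929*(-1/1155599) = 1933664/271 - 2055929/1155599 = 2233983027977/313167329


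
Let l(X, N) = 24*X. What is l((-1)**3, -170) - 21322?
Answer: -21346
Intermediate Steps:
l((-1)**3, -170) - 21322 = 24*(-1)**3 - 21322 = 24*(-1) - 21322 = -24 - 21322 = -21346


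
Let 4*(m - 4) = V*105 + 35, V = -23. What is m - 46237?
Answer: -46828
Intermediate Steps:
m = -591 (m = 4 + (-23*105 + 35)/4 = 4 + (-2415 + 35)/4 = 4 + (1/4)*(-2380) = 4 - 595 = -591)
m - 46237 = -591 - 46237 = -46828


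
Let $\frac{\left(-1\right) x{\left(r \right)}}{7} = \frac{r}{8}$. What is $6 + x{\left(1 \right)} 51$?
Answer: $- \frac{309}{8} \approx -38.625$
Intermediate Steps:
$x{\left(r \right)} = - \frac{7 r}{8}$ ($x{\left(r \right)} = - 7 \frac{r}{8} = - \frac{7 r}{8}$)
$6 + x{\left(1 \right)} 51 = 6 + \left(- \frac{7}{8}\right) 1 \cdot 51 = 6 - \frac{357}{8} = - \frac{309}{8}$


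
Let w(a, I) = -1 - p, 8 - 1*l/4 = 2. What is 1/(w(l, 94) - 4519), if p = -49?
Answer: -1/4471 ≈ -0.00022366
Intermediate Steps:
l = 24 (l = 32 - 4*2 = 32 - 8 = 24)
w(a, I) = 48 (w(a, I) = -1 - 1*(-49) = -1 + 49 = 48)
1/(w(l, 94) - 4519) = 1/(48 - 4519) = 1/(-4471) = -1/4471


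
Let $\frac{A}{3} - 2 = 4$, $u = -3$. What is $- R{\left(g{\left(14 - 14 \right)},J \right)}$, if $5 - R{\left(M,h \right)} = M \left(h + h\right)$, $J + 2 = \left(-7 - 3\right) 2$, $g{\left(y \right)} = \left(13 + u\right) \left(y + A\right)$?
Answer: $-7925$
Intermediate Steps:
$A = 18$ ($A = 6 + 3 \cdot 4 = 6 + 12 = 18$)
$g{\left(y \right)} = 180 + 10 y$ ($g{\left(y \right)} = \left(13 - 3\right) \left(y + 18\right) = 10 \left(18 + y\right) = 180 + 10 y$)
$J = -22$ ($J = -2 + \left(-7 - 3\right) 2 = -2 - 20 = -22$)
$R{\left(M,h \right)} = 5 - 2 M h$ ($R{\left(M,h \right)} = 5 - M \left(h + h\right) = 5 - M 2 h = 5 - 2 M h$)
$- R{\left(g{\left(14 - 14 \right)},J \right)} = - (5 - 2 \left(180 + 10 \left(14 - 14\right)\right) \left(-22\right)) = - (5 - 2 \left(180 + 10 \cdot 0\right) \left(-22\right)) = - (5 - 2 \left(180 + 0\right) \left(-22\right)) = - (5 - 360 \left(-22\right)) = - (5 + 7920) = \left(-1\right) 7925 = -7925$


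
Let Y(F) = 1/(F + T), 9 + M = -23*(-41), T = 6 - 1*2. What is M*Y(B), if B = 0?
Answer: 467/2 ≈ 233.50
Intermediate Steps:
T = 4 (T = 6 - 2 = 4)
M = 934 (M = -9 - 23*(-41) = -9 + 943 = 934)
Y(F) = 1/(4 + F) (Y(F) = 1/(F + 4) = 1/(4 + F))
M*Y(B) = 934/(4 + 0) = 934/4 = 934*(¼) = 467/2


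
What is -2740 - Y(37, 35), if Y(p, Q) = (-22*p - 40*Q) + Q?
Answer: -561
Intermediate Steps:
Y(p, Q) = -39*Q - 22*p (Y(p, Q) = (-40*Q - 22*p) + Q = -39*Q - 22*p)
-2740 - Y(37, 35) = -2740 - (-39*35 - 22*37) = -2740 - (-1365 - 814) = -2740 - 1*(-2179) = -2740 + 2179 = -561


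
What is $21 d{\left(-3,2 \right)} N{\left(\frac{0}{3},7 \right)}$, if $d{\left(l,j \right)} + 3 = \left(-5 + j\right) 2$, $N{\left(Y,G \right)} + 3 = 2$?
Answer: $189$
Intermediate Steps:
$N{\left(Y,G \right)} = -1$ ($N{\left(Y,G \right)} = -3 + 2 = -1$)
$d{\left(l,j \right)} = -13 + 2 j$ ($d{\left(l,j \right)} = -3 + \left(-5 + j\right) 2 = -3 + \left(-10 + 2 j\right) = -13 + 2 j$)
$21 d{\left(-3,2 \right)} N{\left(\frac{0}{3},7 \right)} = 21 \left(-13 + 2 \cdot 2\right) \left(-1\right) = 21 \left(-13 + 4\right) \left(-1\right) = 21 \left(-9\right) \left(-1\right) = \left(-189\right) \left(-1\right) = 189$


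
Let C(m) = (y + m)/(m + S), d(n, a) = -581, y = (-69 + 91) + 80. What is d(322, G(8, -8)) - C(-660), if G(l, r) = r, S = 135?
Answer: -101861/175 ≈ -582.06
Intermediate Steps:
y = 102 (y = 22 + 80 = 102)
C(m) = (102 + m)/(135 + m) (C(m) = (102 + m)/(m + 135) = (102 + m)/(135 + m))
d(322, G(8, -8)) - C(-660) = -581 - (102 - 660)/(135 - 660) = -581 - (-558)/(-525) = -581 - (-1)*(-558)/525 = -581 - 1*186/175 = -581 - 186/175 = -101861/175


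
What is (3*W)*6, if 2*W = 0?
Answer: 0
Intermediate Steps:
W = 0 (W = (1/2)*0 = 0)
(3*W)*6 = (3*0)*6 = 0*6 = 0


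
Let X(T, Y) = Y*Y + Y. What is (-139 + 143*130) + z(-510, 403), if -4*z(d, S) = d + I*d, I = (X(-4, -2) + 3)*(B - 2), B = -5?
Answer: 14116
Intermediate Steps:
X(T, Y) = Y + Y² (X(T, Y) = Y² + Y = Y + Y²)
I = -35 (I = (-2*(1 - 2) + 3)*(-5 - 2) = (-2*(-1) + 3)*(-7) = (2 + 3)*(-7) = 5*(-7) = -35)
z(d, S) = 17*d/2 (z(d, S) = -(d - 35*d)/4 = -(-17)*d/2 = 17*d/2)
(-139 + 143*130) + z(-510, 403) = (-139 + 143*130) + (17/2)*(-510) = (-139 + 18590) - 4335 = 18451 - 4335 = 14116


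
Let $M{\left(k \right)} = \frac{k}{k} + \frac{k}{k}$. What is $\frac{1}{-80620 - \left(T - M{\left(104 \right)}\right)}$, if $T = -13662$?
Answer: $- \frac{1}{66956} \approx -1.4935 \cdot 10^{-5}$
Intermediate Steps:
$M{\left(k \right)} = 2$ ($M{\left(k \right)} = 1 + 1 = 2$)
$\frac{1}{-80620 - \left(T - M{\left(104 \right)}\right)} = \frac{1}{-80620 + \left(2 - -13662\right)} = \frac{1}{-80620 + \left(2 + 13662\right)} = \frac{1}{-80620 + 13664} = \frac{1}{-66956} = - \frac{1}{66956}$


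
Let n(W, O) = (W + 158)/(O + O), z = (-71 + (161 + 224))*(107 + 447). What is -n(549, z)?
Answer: -707/347912 ≈ -0.0020321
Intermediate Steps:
z = 173956 (z = (-71 + 385)*554 = 314*554 = 173956)
n(W, O) = (158 + W)/(2*O) (n(W, O) = (158 + W)/((2*O)) = (158 + W)*(1/(2*O)) = (158 + W)/(2*O))
-n(549, z) = -(158 + 549)/(2*173956) = -707/(2*173956) = -1*707/347912 = -707/347912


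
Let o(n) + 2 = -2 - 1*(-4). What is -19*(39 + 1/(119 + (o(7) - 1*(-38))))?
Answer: -116356/157 ≈ -741.12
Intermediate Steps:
o(n) = 0 (o(n) = -2 + (-2 - 1*(-4)) = -2 + (-2 + 4) = -2 + 2 = 0)
-19*(39 + 1/(119 + (o(7) - 1*(-38)))) = -19*(39 + 1/(119 + (0 - 1*(-38)))) = -19*(39 + 1/(119 + (0 + 38))) = -19*(39 + 1/(119 + 38)) = -19*(39 + 1/157) = -19*6124/157 = -116356/157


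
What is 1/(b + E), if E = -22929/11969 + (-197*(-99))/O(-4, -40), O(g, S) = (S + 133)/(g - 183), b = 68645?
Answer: 371039/10918703653 ≈ 3.3982e-5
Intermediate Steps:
O(g, S) = (133 + S)/(-183 + g)
E = -14551268502/371039 (E = -22929/11969 + (-197*(-99))/(((133 - 40)/(-183 - 4))) = -22929*1/11969 + 19503/((93/(-187))) = -22929/11969 + 19503/((-1/187*93)) = -22929/11969 + 19503/(-93/187) = -22929/11969 + 19503*(-187/93) = -22929/11969 - 1215687/31 = -14551268502/371039 ≈ -39218.)
1/(b + E) = 1/(68645 - 14551268502/371039) = 1/(10918703653/371039) = 371039/10918703653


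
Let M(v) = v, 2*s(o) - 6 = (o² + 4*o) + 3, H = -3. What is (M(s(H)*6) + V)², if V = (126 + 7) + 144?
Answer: 87025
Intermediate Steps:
s(o) = 9/2 + o²/2 + 2*o (s(o) = 3 + ((o² + 4*o) + 3)/2 = 3 + (3 + o² + 4*o)/2 = 3 + (3/2 + o²/2 + 2*o) = 9/2 + o²/2 + 2*o)
V = 277 (V = 133 + 144 = 277)
(M(s(H)*6) + V)² = ((9/2 + (½)*(-3)² + 2*(-3))*6 + 277)² = ((9/2 + (½)*9 - 6)*6 + 277)² = ((9/2 + 9/2 - 6)*6 + 277)² = (3*6 + 277)² = (18 + 277)² = 295² = 87025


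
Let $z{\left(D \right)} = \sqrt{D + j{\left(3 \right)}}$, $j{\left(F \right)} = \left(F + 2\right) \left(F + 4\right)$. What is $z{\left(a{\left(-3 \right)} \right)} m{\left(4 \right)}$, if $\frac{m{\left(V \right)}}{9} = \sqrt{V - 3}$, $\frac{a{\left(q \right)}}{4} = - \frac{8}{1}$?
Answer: $9 \sqrt{3} \approx 15.588$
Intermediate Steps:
$a{\left(q \right)} = -32$ ($a{\left(q \right)} = 4 \left(- \frac{8}{1}\right) = 4 \left(\left(-8\right) 1\right) = 4 \left(-8\right) = -32$)
$m{\left(V \right)} = 9 \sqrt{-3 + V}$ ($m{\left(V \right)} = 9 \sqrt{V - 3} = 9 \sqrt{-3 + V}$)
$j{\left(F \right)} = \left(2 + F\right) \left(4 + F\right)$
$z{\left(D \right)} = \sqrt{35 + D}$ ($z{\left(D \right)} = \sqrt{D + \left(8 + 3^{2} + 6 \cdot 3\right)} = \sqrt{D + \left(8 + 9 + 18\right)} = \sqrt{D + 35} = \sqrt{35 + D}$)
$z{\left(a{\left(-3 \right)} \right)} m{\left(4 \right)} = \sqrt{35 - 32} \cdot 9 \sqrt{-3 + 4} = \sqrt{3} \cdot 9 \sqrt{1} = \sqrt{3} \cdot 9 \cdot 1 = \sqrt{3} \cdot 9 = 9 \sqrt{3}$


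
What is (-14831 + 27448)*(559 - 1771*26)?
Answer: -573909479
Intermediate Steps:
(-14831 + 27448)*(559 - 1771*26) = 12617*(559 - 46046) = 12617*(-45487) = -573909479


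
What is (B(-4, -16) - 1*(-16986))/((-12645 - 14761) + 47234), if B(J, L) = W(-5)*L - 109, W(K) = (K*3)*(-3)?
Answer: 16157/19828 ≈ 0.81486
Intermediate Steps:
W(K) = -9*K (W(K) = (3*K)*(-3) = -9*K)
B(J, L) = -109 + 45*L (B(J, L) = (-9*(-5))*L - 109 = 45*L - 109 = -109 + 45*L)
(B(-4, -16) - 1*(-16986))/((-12645 - 14761) + 47234) = ((-109 + 45*(-16)) - 1*(-16986))/((-12645 - 14761) + 47234) = ((-109 - 720) + 16986)/(-27406 + 47234) = (-829 + 16986)/19828 = 16157*(1/19828) = 16157/19828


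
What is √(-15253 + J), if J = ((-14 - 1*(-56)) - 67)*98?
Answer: 3*I*√1967 ≈ 133.05*I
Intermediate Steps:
J = -2450 (J = ((-14 + 56) - 67)*98 = (42 - 67)*98 = -25*98 = -2450)
√(-15253 + J) = √(-15253 - 2450) = √(-17703) = 3*I*√1967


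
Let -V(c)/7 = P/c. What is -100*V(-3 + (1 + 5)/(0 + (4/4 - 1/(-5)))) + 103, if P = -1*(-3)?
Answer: 1153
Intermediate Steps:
P = 3
V(c) = -21/c
-100*V(-3 + (1 + 5)/(0 + (4/4 - 1/(-5)))) + 103 = -(-2100)/(-3 + (1 + 5)/(0 + (4/4 - 1/(-5)))) + 103 = -(-2100)/(-3 + 6/(0 + (4*(¼) - 1*(-⅕)))) + 103 = -(-2100)/(-3 + 6/(0 + (1 + ⅕))) + 103 = -(-2100)/(-3 + 6/(0 + 6/5)) + 103 = -(-2100)/(-3 + 6/(6/5)) + 103 = -(-2100)/(-3 + 6*(⅚)) + 103 = -(-2100)/(-3 + 5) + 103 = -(-2100)/2 + 103 = -100*(-21/2) + 103 = 1050 + 103 = 1153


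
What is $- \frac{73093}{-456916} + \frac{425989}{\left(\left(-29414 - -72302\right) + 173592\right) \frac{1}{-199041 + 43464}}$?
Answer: $- \frac{2523473048469459}{8242764640} \approx -3.0614 \cdot 10^{5}$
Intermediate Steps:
$- \frac{73093}{-456916} + \frac{425989}{\left(\left(-29414 - -72302\right) + 173592\right) \frac{1}{-199041 + 43464}} = \left(-73093\right) \left(- \frac{1}{456916}\right) + \frac{425989}{\left(\left(-29414 + 72302\right) + 173592\right) \frac{1}{-155577}} = \frac{73093}{456916} + \frac{425989}{\left(42888 + 173592\right) \left(- \frac{1}{155577}\right)} = \frac{73093}{456916} + \frac{425989}{216480 \left(- \frac{1}{155577}\right)} = \frac{73093}{456916} + \frac{425989}{- \frac{72160}{51859}} = \frac{73093}{456916} + 425989 \left(- \frac{51859}{72160}\right) = \frac{73093}{456916} - \frac{22091363551}{72160} = - \frac{2523473048469459}{8242764640}$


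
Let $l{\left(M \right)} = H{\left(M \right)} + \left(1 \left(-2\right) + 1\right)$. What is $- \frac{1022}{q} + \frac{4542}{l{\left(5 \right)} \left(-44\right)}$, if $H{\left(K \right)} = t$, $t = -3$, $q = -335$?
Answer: $\frac{850721}{29480} \approx 28.858$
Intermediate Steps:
$H{\left(K \right)} = -3$
$l{\left(M \right)} = -4$ ($l{\left(M \right)} = -3 + \left(1 \left(-2\right) + 1\right) = -3 + \left(-2 + 1\right) = -3 - 1 = -4$)
$- \frac{1022}{q} + \frac{4542}{l{\left(5 \right)} \left(-44\right)} = - \frac{1022}{-335} + \frac{4542}{\left(-4\right) \left(-44\right)} = \left(-1022\right) \left(- \frac{1}{335}\right) + \frac{4542}{176} = \frac{1022}{335} + 4542 \cdot \frac{1}{176} = \frac{1022}{335} + \frac{2271}{88} = \frac{850721}{29480}$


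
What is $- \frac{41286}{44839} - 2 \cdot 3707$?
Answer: $- \frac{332477632}{44839} \approx -7414.9$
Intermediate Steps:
$- \frac{41286}{44839} - 2 \cdot 3707 = \left(-41286\right) \frac{1}{44839} - 7414 = - \frac{41286}{44839} - 7414 = - \frac{332477632}{44839}$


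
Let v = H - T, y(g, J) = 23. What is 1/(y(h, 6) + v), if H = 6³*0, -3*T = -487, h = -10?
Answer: -3/418 ≈ -0.0071770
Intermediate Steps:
T = 487/3 (T = -⅓*(-487) = 487/3 ≈ 162.33)
H = 0 (H = 216*0 = 0)
v = -487/3 (v = 0 - 1*487/3 = 0 - 487/3 = -487/3 ≈ -162.33)
1/(y(h, 6) + v) = 1/(23 - 487/3) = 1/(-418/3) = -3/418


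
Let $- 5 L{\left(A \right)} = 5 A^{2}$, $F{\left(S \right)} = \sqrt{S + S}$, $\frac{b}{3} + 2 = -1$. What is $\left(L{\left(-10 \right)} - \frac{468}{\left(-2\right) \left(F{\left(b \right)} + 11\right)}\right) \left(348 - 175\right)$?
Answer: $\frac{346 \left(- 150 \sqrt{2} + 433 i\right)}{- 11 i + 3 \sqrt{2}} \approx -14096.0 - 1235.6 i$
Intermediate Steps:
$b = -9$ ($b = -6 + 3 \left(-1\right) = -6 - 3 = -9$)
$F{\left(S \right)} = \sqrt{2} \sqrt{S}$ ($F{\left(S \right)} = \sqrt{2 S} = \sqrt{2} \sqrt{S}$)
$L{\left(A \right)} = - A^{2}$ ($L{\left(A \right)} = - \frac{5 A^{2}}{5} = - A^{2}$)
$\left(L{\left(-10 \right)} - \frac{468}{\left(-2\right) \left(F{\left(b \right)} + 11\right)}\right) \left(348 - 175\right) = \left(- \left(-10\right)^{2} - \frac{468}{\left(-2\right) \left(\sqrt{2} \sqrt{-9} + 11\right)}\right) \left(348 - 175\right) = \left(\left(-1\right) 100 - \frac{468}{\left(-2\right) \left(\sqrt{2} \cdot 3 i + 11\right)}\right) 173 = \left(-100 - \frac{468}{\left(-2\right) \left(3 i \sqrt{2} + 11\right)}\right) 173 = \left(-100 - \frac{468}{\left(-2\right) \left(11 + 3 i \sqrt{2}\right)}\right) 173 = \left(-100 - \frac{468}{-22 - 6 i \sqrt{2}}\right) 173 = -17300 - \frac{80964}{-22 - 6 i \sqrt{2}}$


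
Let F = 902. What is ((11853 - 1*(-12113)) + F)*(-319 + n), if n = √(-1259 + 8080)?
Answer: -7932892 + 24868*√6821 ≈ -5.8791e+6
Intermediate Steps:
n = √6821 ≈ 82.589
((11853 - 1*(-12113)) + F)*(-319 + n) = ((11853 - 1*(-12113)) + 902)*(-319 + √6821) = ((11853 + 12113) + 902)*(-319 + √6821) = (23966 + 902)*(-319 + √6821) = 24868*(-319 + √6821) = -7932892 + 24868*√6821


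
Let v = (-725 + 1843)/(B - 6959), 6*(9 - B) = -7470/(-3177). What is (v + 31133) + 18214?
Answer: 363215682393/7360465 ≈ 49347.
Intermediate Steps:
B = 9116/1059 (B = 9 - (-1245)/(-3177) = 9 - (-1245)*(-1)/3177 = 9 - 1/6*830/353 = 9 - 415/1059 = 9116/1059 ≈ 8.6081)
v = -1183962/7360465 (v = (-725 + 1843)/(9116/1059 - 6959) = 1118/(-7360465/1059) = 1118*(-1059/7360465) = -1183962/7360465 ≈ -0.16085)
(v + 31133) + 18214 = (-1183962/7360465 + 31133) + 18214 = 229152172883/7360465 + 18214 = 363215682393/7360465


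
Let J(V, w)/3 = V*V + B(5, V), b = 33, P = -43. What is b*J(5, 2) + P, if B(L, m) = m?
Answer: 2927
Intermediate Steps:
J(V, w) = 3*V + 3*V**2 (J(V, w) = 3*(V*V + V) = 3*(V**2 + V) = 3*(V + V**2) = 3*V + 3*V**2)
b*J(5, 2) + P = 33*(3*5*(1 + 5)) - 43 = 33*(3*5*6) - 43 = 33*90 - 43 = 2970 - 43 = 2927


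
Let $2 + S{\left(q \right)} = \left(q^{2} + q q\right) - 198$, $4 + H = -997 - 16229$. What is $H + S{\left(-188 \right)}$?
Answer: $53258$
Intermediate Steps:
$H = -17230$ ($H = -4 - 17226 = -17230$)
$S{\left(q \right)} = -200 + 2 q^{2}$ ($S{\left(q \right)} = -2 - \left(198 - q^{2} - q q\right) = -2 + \left(\left(q^{2} + q^{2}\right) - 198\right) = -2 + \left(2 q^{2} - 198\right) = -2 + \left(-198 + 2 q^{2}\right) = -200 + 2 q^{2}$)
$H + S{\left(-188 \right)} = -17230 - \left(200 - 2 \left(-188\right)^{2}\right) = -17230 + \left(-200 + 2 \cdot 35344\right) = -17230 + \left(-200 + 70688\right) = -17230 + 70488 = 53258$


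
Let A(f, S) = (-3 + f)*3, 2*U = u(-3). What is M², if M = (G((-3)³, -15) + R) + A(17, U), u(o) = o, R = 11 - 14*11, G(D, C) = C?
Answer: 13456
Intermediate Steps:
R = -143 (R = 11 - 154 = -143)
U = -3/2 (U = (½)*(-3) = -3/2 ≈ -1.5000)
A(f, S) = -9 + 3*f
M = -116 (M = (-15 - 143) + (-9 + 3*17) = -158 + (-9 + 51) = -158 + 42 = -116)
M² = (-116)² = 13456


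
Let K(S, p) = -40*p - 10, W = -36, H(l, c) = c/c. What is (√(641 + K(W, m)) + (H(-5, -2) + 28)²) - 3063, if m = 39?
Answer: -2222 + I*√929 ≈ -2222.0 + 30.479*I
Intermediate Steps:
H(l, c) = 1
K(S, p) = -10 - 40*p
(√(641 + K(W, m)) + (H(-5, -2) + 28)²) - 3063 = (√(641 + (-10 - 40*39)) + (1 + 28)²) - 3063 = (√(641 + (-10 - 1560)) + 29²) - 3063 = (√(641 - 1570) + 841) - 3063 = (√(-929) + 841) - 3063 = (I*√929 + 841) - 3063 = (841 + I*√929) - 3063 = -2222 + I*√929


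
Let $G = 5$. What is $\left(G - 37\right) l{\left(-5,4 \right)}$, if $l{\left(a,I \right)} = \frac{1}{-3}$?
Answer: $\frac{32}{3} \approx 10.667$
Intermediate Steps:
$l{\left(a,I \right)} = - \frac{1}{3}$
$\left(G - 37\right) l{\left(-5,4 \right)} = \left(5 - 37\right) \left(- \frac{1}{3}\right) = \left(-32\right) \left(- \frac{1}{3}\right) = \frac{32}{3}$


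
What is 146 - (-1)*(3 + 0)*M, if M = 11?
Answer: 179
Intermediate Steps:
146 - (-1)*(3 + 0)*M = 146 - (-1)*(3 + 0)*11 = 146 - (-1)*3*11 = 146 - (-1)*33 = 146 - 1*(-33) = 146 + 33 = 179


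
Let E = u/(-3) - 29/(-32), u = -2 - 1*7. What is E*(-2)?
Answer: -125/16 ≈ -7.8125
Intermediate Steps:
u = -9 (u = -2 - 7 = -9)
E = 125/32 (E = -9/(-3) - 29/(-32) = -9*(-⅓) - 29*(-1/32) = 3 + 29/32 = 125/32 ≈ 3.9063)
E*(-2) = (125/32)*(-2) = -125/16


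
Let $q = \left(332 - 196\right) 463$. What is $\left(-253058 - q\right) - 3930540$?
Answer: $-4246566$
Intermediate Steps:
$q = 62968$ ($q = 136 \cdot 463 = 62968$)
$\left(-253058 - q\right) - 3930540 = \left(-253058 - 62968\right) - 3930540 = -316026 - 3930540 = -4246566$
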